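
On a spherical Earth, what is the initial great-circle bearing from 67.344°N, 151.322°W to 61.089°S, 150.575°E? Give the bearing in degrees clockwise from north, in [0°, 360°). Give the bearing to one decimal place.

215.6°

Δλ = 150.575 − -151.322 = 301.897°; wrapped into (−180°, 180°]: -58.103°.
θ = atan2( sin Δλ · cos φ₂ , cos φ₁ · sin φ₂ − sin φ₁ · cos φ₂ · cos Δλ )
  = atan2(-0.41045, -0.57293) = -144.382° → normalised to [0°, 360°): 215.618°.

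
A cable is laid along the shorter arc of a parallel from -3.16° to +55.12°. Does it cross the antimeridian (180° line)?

No

Signed shortest Δλ = ((55.12 − -3.16 + 180) mod 360) − 180 = 58.28°.
Going east by 58.28° from -3.16° reaches +55.12° without touching 180°.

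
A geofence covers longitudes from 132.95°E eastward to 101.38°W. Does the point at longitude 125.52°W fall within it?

Band width going east from +132.95° to -101.38°: ((-101.38 − 132.95) mod 360) = 125.67°.
Offset of -125.52° east of the west edge: ((-125.52 − 132.95) mod 360) = 101.53°.
101.53° ≤ 125.67° ⇒ inside.

Yes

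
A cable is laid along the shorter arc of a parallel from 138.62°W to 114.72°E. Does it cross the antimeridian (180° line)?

Naïve |114.72 − -138.62| = 253.34° > 180°, so the shorter arc goes the other way round — across 180°.
Signed shortest Δλ = ((114.72 − -138.62 + 180) mod 360) − 180 = -106.66°.
Going west by 106.66° from -138.62° passes through 180° before reaching +114.72°.

Yes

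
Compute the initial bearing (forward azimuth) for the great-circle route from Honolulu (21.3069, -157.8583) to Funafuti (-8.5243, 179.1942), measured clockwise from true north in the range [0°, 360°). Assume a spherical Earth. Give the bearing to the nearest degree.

Δλ = 179.1942 − -157.8583 = 337.0525°; wrapped into (−180°, 180°]: -22.9475°.
θ = atan2( sin Δλ · cos φ₂ , cos φ₁ · sin φ₂ − sin φ₁ · cos φ₂ · cos Δλ )
  = atan2(-0.38558, -0.46901) = -140.576° → normalised to [0°, 360°): 219.424°.

219°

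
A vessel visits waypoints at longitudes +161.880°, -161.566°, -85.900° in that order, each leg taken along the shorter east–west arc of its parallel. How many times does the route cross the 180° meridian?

1

Leg 1: +161.880° → -161.566°, shortest Δλ = 36.554° (east) — crosses 180°.
Leg 2: -161.566° → -85.900°, shortest Δλ = 75.666° (east) — does not cross 180°.
Total crossings: 1.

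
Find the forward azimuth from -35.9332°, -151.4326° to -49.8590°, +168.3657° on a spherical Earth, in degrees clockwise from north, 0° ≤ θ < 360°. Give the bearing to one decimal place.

Δλ = 168.3657 − -151.4326 = 319.7983°; wrapped into (−180°, 180°]: -40.2017°.
θ = atan2( sin Δλ · cos φ₂ , cos φ₁ · sin φ₂ − sin φ₁ · cos φ₂ · cos Δλ )
  = atan2(-0.41612, -0.33003) = -128.418° → normalised to [0°, 360°): 231.582°.

231.6°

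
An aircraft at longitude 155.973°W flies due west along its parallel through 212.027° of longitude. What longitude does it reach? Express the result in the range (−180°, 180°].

8.000°W

Start at -155.973°; shift −212.027° → -368.000°.
-368.000° lies outside (−180°, 180°]; add 360° → -8.000°.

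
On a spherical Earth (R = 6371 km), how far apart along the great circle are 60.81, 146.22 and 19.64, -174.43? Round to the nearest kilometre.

Δλ = -174.43 − 146.22 = -320.65°; wrapped into (−180°, 180°]: 39.35°.
Δφ = 19.64 − 60.81 = -41.17°.
a = sin²(Δφ/2) + cos φ₁ · cos φ₂ · sin²(Δλ/2) = 0.175689.
c = 2·atan2(√a, √(1−a)) = 0.86502 rad → d = 6371·c ≈ 5511.06 km.

5511 km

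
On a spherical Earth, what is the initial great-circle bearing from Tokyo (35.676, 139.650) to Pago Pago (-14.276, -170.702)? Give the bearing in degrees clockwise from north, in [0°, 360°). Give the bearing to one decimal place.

Δλ = -170.702 − 139.650 = -310.352°; wrapped into (−180°, 180°]: 49.648°.
θ = atan2( sin Δλ · cos φ₂ , cos φ₁ · sin φ₂ − sin φ₁ · cos φ₂ · cos Δλ )
  = atan2(0.73855, -0.56627) = 127.478° → normalised to [0°, 360°): 127.478°.

127.5°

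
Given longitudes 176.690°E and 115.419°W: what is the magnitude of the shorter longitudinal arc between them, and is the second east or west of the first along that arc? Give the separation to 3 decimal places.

67.891° east

Raw difference: -115.419 − 176.690 = -292.109°.
Normalise into (−180°, 180°]: -292.109° + 360° = 67.891°.
Positive ⇒ the second point lies to the east; separation 67.891°.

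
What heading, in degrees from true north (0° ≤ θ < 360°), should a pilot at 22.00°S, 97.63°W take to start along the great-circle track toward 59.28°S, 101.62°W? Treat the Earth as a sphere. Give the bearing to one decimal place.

183.4°

Δλ = -101.62 − -97.63 = -3.99°.
θ = atan2( sin Δλ · cos φ₂ , cos φ₁ · sin φ₂ − sin φ₁ · cos φ₂ · cos Δλ )
  = atan2(-0.03555, -0.60617) = -176.644° → normalised to [0°, 360°): 183.356°.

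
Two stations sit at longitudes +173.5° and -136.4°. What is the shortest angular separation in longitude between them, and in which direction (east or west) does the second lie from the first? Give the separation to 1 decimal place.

50.1° east

Raw difference: -136.4 − 173.5 = -309.9°.
Normalise into (−180°, 180°]: -309.9° + 360° = 50.1°.
Positive ⇒ the second point lies to the east; separation 50.1°.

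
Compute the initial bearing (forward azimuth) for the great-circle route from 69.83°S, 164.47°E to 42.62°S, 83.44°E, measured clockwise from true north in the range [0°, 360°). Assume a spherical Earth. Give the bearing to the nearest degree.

260°

Δλ = 83.44 − 164.47 = -81.03°.
θ = atan2( sin Δλ · cos φ₂ , cos φ₁ · sin φ₂ − sin φ₁ · cos φ₂ · cos Δλ )
  = atan2(-0.72686, -0.12578) = -99.818° → normalised to [0°, 360°): 260.182°.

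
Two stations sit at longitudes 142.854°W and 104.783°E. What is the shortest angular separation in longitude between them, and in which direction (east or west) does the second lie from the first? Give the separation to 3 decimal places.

112.363° west

Raw difference: 104.783 − -142.854 = 247.637°.
Normalise into (−180°, 180°]: 247.637° − 360° = -112.363°.
Negative ⇒ the second point lies to the west; separation 112.363°.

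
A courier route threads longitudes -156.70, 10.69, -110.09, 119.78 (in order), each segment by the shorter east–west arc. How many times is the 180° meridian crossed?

Leg 1: -156.70° → +10.69°, shortest Δλ = 167.39° (east) — does not cross 180°.
Leg 2: +10.69° → -110.09°, shortest Δλ = -120.78° (west) — does not cross 180°.
Leg 3: -110.09° → +119.78°, shortest Δλ = -130.13° (west) — crosses 180°.
Total crossings: 1.

1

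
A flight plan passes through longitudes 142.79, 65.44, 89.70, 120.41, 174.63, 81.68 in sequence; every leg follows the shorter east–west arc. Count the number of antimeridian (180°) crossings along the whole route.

0

Leg 1: +142.79° → +65.44°, shortest Δλ = -77.35° (west) — does not cross 180°.
Leg 2: +65.44° → +89.70°, shortest Δλ = 24.26° (east) — does not cross 180°.
Leg 3: +89.70° → +120.41°, shortest Δλ = 30.71° (east) — does not cross 180°.
Leg 4: +120.41° → +174.63°, shortest Δλ = 54.22° (east) — does not cross 180°.
Leg 5: +174.63° → +81.68°, shortest Δλ = -92.95° (west) — does not cross 180°.
Total crossings: 0.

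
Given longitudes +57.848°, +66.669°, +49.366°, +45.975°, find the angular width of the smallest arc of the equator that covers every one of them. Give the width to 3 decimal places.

20.694°

Sort the longitudes: +45.975°, +49.366°, +57.848°, +66.669°.
Eastward gaps between consecutive values (wrapping around): 3.391°, 8.482°, 8.821°, 339.306°.
Largest gap = 339.306° ⇒ minimal covering band is its complement: 360° − 339.306° = 20.694°.
Band runs from +45.975° eastward to +66.669°.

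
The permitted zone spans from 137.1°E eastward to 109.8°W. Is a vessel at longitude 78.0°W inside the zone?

Band width going east from +137.1° to -109.8°: ((-109.8 − 137.1) mod 360) = 113.1°.
Offset of -78.0° east of the west edge: ((-78.0 − 137.1) mod 360) = 144.9°.
144.9° > 113.1° ⇒ outside.

No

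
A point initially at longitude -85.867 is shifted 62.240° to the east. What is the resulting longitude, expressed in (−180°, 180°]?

Start at -85.867°; shift +62.240° → -23.627°.
-23.627° already lies in (−180°, 180°].

-23.627°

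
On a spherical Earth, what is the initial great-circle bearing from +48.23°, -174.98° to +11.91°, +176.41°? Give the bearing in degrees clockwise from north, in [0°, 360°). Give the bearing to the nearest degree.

194°

Δλ = 176.41 − -174.98 = 351.39°; wrapped into (−180°, 180°]: -8.61°.
θ = atan2( sin Δλ · cos φ₂ , cos φ₁ · sin φ₂ − sin φ₁ · cos φ₂ · cos Δλ )
  = atan2(-0.14649, -0.58407) = -165.921° → normalised to [0°, 360°): 194.079°.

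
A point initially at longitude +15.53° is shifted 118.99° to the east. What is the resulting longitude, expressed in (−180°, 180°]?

Start at +15.53°; shift +118.99° → +134.52°.
+134.52° already lies in (−180°, 180°].

+134.52°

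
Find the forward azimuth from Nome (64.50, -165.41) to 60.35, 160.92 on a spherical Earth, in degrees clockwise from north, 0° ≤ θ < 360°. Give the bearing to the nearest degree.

Δλ = 160.92 − -165.41 = 326.33°; wrapped into (−180°, 180°]: -33.67°.
θ = atan2( sin Δλ · cos φ₂ , cos φ₁ · sin φ₂ − sin φ₁ · cos φ₂ · cos Δλ )
  = atan2(-0.27427, 0.00254) = -89.470° → normalised to [0°, 360°): 270.530°.

271°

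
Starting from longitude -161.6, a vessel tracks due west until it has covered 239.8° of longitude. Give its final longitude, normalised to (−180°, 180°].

-41.4°

Start at -161.6°; shift −239.8° → -401.4°.
-401.4° lies outside (−180°, 180°]; add 360° → -41.4°.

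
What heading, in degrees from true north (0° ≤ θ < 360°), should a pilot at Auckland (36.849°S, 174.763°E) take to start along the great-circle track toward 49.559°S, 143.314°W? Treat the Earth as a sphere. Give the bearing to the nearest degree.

126°

Δλ = -143.314 − 174.763 = -318.077°; wrapped into (−180°, 180°]: 41.923°.
θ = atan2( sin Δλ · cos φ₂ , cos φ₁ · sin φ₂ − sin φ₁ · cos φ₂ · cos Δλ )
  = atan2(0.43339, -0.31959) = 126.405° → normalised to [0°, 360°): 126.405°.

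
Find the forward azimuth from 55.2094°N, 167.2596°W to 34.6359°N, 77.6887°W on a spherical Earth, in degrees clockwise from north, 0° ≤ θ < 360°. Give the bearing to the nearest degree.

69°

Δλ = -77.6887 − -167.2596 = 89.5709°.
θ = atan2( sin Δλ · cos φ₂ , cos φ₁ · sin φ₂ − sin φ₁ · cos φ₂ · cos Δλ )
  = atan2(0.82276, 0.31923) = 68.794° → normalised to [0°, 360°): 68.794°.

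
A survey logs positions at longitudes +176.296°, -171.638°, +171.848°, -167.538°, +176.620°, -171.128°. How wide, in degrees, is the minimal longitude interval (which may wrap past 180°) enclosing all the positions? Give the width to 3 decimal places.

20.614°

Sort the longitudes: -171.638°, -171.128°, -167.538°, +171.848°, +176.296°, +176.620°.
Eastward gaps between consecutive values (wrapping around): 0.510°, 3.590°, 339.386°, 4.448°, 0.324°, 11.742°.
Largest gap = 339.386° ⇒ minimal covering band is its complement: 360° − 339.386° = 20.614°.
Band runs from +171.848° eastward to -167.538°, crossing the antimeridian.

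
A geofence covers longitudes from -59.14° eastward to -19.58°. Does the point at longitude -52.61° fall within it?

Yes

Band width going east from -59.14° to -19.58°: ((-19.58 − -59.14) mod 360) = 39.56°.
Offset of -52.61° east of the west edge: ((-52.61 − -59.14) mod 360) = 6.53°.
6.53° ≤ 39.56° ⇒ inside.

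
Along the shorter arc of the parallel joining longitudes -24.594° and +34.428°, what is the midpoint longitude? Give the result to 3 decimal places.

Signed shortest Δλ from -24.594° to +34.428° is +59.022°.
Midpoint longitude = -24.594° + (+59.022°)/2 = -24.594° + 29.511° = +4.917°.

+4.917°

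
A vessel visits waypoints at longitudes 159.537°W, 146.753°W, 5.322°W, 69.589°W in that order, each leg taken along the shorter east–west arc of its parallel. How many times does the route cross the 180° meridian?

0

Leg 1: -159.537° → -146.753°, shortest Δλ = 12.784° (east) — does not cross 180°.
Leg 2: -146.753° → -5.322°, shortest Δλ = 141.431° (east) — does not cross 180°.
Leg 3: -5.322° → -69.589°, shortest Δλ = -64.267° (west) — does not cross 180°.
Total crossings: 0.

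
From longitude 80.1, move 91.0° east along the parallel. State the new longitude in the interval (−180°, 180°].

Start at +80.1°; shift +91.0° → +171.1°.
+171.1° already lies in (−180°, 180°].

+171.1°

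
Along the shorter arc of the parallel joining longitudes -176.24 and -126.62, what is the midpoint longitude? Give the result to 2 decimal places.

-151.43°

Signed shortest Δλ from -176.24° to -126.62° is +49.62°.
Midpoint longitude = -176.24° + (+49.62°)/2 = -176.24° + 24.81° = -151.43°.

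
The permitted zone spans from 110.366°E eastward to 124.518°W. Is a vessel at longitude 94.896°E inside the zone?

Band width going east from +110.366° to -124.518°: ((-124.518 − 110.366) mod 360) = 125.116°.
Offset of +94.896° east of the west edge: ((94.896 − 110.366) mod 360) = 344.530°.
344.530° > 125.116° ⇒ outside.

No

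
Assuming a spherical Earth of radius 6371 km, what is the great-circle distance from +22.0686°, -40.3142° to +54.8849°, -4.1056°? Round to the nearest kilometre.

Δλ = -4.1056 − -40.3142 = 36.2086°.
Δφ = 54.8849 − 22.0686 = 32.8163°.
a = sin²(Δφ/2) + cos φ₁ · cos φ₂ · sin²(Δλ/2) = 0.131270.
c = 2·atan2(√a, √(1−a)) = 0.74149 rad → d = 6371·c ≈ 4724.06 km.

4724 km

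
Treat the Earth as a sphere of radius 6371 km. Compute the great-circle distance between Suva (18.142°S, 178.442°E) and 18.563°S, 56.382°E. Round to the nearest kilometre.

12484 km

Δλ = 56.382 − 178.442 = -122.060°.
Δφ = -18.563 − -18.142 = -0.421°.
a = sin²(Δφ/2) + cos φ₁ · cos φ₂ · sin²(Δλ/2) = 0.689526.
c = 2·atan2(√a, √(1−a)) = 1.95957 rad → d = 6371·c ≈ 12484.41 km.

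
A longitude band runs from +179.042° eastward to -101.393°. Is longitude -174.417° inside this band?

Yes

Band width going east from +179.042° to -101.393°: ((-101.393 − 179.042) mod 360) = 79.565°.
Offset of -174.417° east of the west edge: ((-174.417 − 179.042) mod 360) = 6.541°.
6.541° ≤ 79.565° ⇒ inside.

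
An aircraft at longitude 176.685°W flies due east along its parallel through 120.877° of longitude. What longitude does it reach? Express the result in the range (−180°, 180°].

55.808°W

Start at -176.685°; shift +120.877° → -55.808°.
-55.808° already lies in (−180°, 180°].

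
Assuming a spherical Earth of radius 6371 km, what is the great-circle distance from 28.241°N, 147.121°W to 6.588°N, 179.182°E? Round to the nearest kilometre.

Δλ = 179.182 − -147.121 = 326.303°; wrapped into (−180°, 180°]: -33.697°.
Δφ = 6.588 − 28.241 = -21.653°.
a = sin²(Δφ/2) + cos φ₁ · cos φ₂ · sin²(Δλ/2) = 0.108802.
c = 2·atan2(√a, √(1−a)) = 0.67229 rad → d = 6371·c ≈ 4283.18 km.

4283 km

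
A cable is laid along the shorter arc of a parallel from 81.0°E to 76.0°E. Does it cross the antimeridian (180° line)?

No

Signed shortest Δλ = ((76.0 − 81.0 + 180) mod 360) − 180 = -5.0°.
Going west by 5.0° from +81.0° reaches +76.0° without touching 180°.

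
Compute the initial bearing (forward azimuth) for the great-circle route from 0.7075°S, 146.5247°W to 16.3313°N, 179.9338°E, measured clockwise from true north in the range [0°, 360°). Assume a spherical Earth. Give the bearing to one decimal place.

298.8°

Δλ = 179.9338 − -146.5247 = 326.4585°; wrapped into (−180°, 180°]: -33.5415°.
θ = atan2( sin Δλ · cos φ₂ , cos φ₁ · sin φ₂ − sin φ₁ · cos φ₂ · cos Δλ )
  = atan2(-0.53025, 0.29105) = -61.238° → normalised to [0°, 360°): 298.762°.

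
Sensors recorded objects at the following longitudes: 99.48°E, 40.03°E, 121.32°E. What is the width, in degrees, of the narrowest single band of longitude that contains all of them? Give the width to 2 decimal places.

Sort the longitudes: +40.03°, +99.48°, +121.32°.
Eastward gaps between consecutive values (wrapping around): 59.45°, 21.84°, 278.71°.
Largest gap = 278.71° ⇒ minimal covering band is its complement: 360° − 278.71° = 81.29°.
Band runs from +40.03° eastward to +121.32°.

81.29°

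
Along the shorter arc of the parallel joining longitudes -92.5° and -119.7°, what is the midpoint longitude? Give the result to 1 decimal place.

Signed shortest Δλ from -92.5° to -119.7° is -27.2°.
Midpoint longitude = -92.5° + (-27.2°)/2 = -92.5° − 13.6° = -106.1°.

-106.1°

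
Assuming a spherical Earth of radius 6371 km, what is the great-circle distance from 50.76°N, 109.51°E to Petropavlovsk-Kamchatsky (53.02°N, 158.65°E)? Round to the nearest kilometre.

3315 km

Δλ = 158.65 − 109.51 = 49.14°.
Δφ = 53.02 − 50.76 = 2.26°.
a = sin²(Δφ/2) + cos φ₁ · cos φ₂ · sin²(Δλ/2) = 0.066177.
c = 2·atan2(√a, √(1−a)) = 0.52035 rad → d = 6371·c ≈ 3315.15 km.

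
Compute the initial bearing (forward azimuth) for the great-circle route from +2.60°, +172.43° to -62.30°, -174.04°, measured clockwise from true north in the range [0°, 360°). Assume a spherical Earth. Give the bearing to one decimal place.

Δλ = -174.04 − 172.43 = -346.47°; wrapped into (−180°, 180°]: 13.53°.
θ = atan2( sin Δλ · cos φ₂ , cos φ₁ · sin φ₂ − sin φ₁ · cos φ₂ · cos Δλ )
  = atan2(0.10875, -0.90498) = 173.148° → normalised to [0°, 360°): 173.148°.

173.1°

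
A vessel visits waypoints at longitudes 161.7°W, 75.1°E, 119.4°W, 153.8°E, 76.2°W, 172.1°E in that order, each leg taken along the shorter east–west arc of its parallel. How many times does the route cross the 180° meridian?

Leg 1: -161.7° → +75.1°, shortest Δλ = -123.2° (west) — crosses 180°.
Leg 2: +75.1° → -119.4°, shortest Δλ = 165.5° (east) — crosses 180°.
Leg 3: -119.4° → +153.8°, shortest Δλ = -86.8° (west) — crosses 180°.
Leg 4: +153.8° → -76.2°, shortest Δλ = 130.0° (east) — crosses 180°.
Leg 5: -76.2° → +172.1°, shortest Δλ = -111.7° (west) — crosses 180°.
Total crossings: 5.

5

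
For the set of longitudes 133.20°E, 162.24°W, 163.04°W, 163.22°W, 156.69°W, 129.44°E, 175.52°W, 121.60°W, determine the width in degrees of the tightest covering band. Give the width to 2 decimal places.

108.96°

Sort the longitudes: -175.52°, -163.22°, -163.04°, -162.24°, -156.69°, -121.60°, +129.44°, +133.20°.
Eastward gaps between consecutive values (wrapping around): 12.30°, 0.18°, 0.80°, 5.55°, 35.09°, 251.04°, 3.76°, 51.28°.
Largest gap = 251.04° ⇒ minimal covering band is its complement: 360° − 251.04° = 108.96°.
Band runs from +129.44° eastward to -121.60°, crossing the antimeridian.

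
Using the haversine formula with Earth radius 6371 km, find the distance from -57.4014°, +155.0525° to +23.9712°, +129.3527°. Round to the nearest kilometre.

Δλ = 129.3527 − 155.0525 = -25.6998°.
Δφ = 23.9712 − -57.4014 = 81.3726°.
a = sin²(Δφ/2) + cos φ₁ · cos φ₂ · sin²(Δλ/2) = 0.449345.
c = 2·atan2(√a, √(1−a)) = 1.46931 rad → d = 6371·c ≈ 9360.98 km.

9361 km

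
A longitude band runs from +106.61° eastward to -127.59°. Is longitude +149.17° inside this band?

Yes

Band width going east from +106.61° to -127.59°: ((-127.59 − 106.61) mod 360) = 125.80°.
Offset of +149.17° east of the west edge: ((149.17 − 106.61) mod 360) = 42.56°.
42.56° ≤ 125.80° ⇒ inside.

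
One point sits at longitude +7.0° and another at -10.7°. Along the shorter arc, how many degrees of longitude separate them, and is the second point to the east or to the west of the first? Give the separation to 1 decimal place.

Raw difference: -10.7 − 7.0 = -17.7°.
Normalise into (−180°, 180°]: -17.7° stays -17.7°.
Negative ⇒ the second point lies to the west; separation 17.7°.

17.7° west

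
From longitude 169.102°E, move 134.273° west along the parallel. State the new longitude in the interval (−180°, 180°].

Start at +169.102°; shift −134.273° → +34.829°.
+34.829° already lies in (−180°, 180°].

34.829°E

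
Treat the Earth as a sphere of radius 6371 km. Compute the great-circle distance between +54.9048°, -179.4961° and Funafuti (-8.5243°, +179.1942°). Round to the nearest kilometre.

Δλ = 179.1942 − -179.4961 = 358.6903°; wrapped into (−180°, 180°]: -1.3097°.
Δφ = -8.5243 − 54.9048 = -63.4291°.
a = sin²(Δφ/2) + cos φ₁ · cos φ₂ · sin²(Δλ/2) = 0.276422.
c = 2·atan2(√a, √(1−a)) = 1.10721 rad → d = 6371·c ≈ 7054.05 km.

7054 km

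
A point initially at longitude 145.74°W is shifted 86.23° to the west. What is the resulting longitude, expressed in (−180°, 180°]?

Start at -145.74°; shift −86.23° → -231.97°.
-231.97° lies outside (−180°, 180°]; add 360° → +128.03°.

128.03°E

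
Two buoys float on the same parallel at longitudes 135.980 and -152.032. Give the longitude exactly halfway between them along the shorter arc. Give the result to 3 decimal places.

Signed shortest Δλ from +135.980° to -152.032° is +71.988°.
Midpoint longitude = +135.980° + (+71.988°)/2 = +135.980° + 35.994° = +171.974°.
(The naïve average (+135.980 + -152.032)/2 = -8.026° is on the wrong side of the globe.)

+171.974°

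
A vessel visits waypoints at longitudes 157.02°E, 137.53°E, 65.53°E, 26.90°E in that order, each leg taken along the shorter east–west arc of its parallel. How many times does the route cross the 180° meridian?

Leg 1: +157.02° → +137.53°, shortest Δλ = -19.49° (west) — does not cross 180°.
Leg 2: +137.53° → +65.53°, shortest Δλ = -72.0° (west) — does not cross 180°.
Leg 3: +65.53° → +26.90°, shortest Δλ = -38.63° (west) — does not cross 180°.
Total crossings: 0.

0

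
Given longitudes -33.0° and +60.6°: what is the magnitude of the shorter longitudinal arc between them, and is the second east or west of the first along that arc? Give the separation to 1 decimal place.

93.6° east

Raw difference: 60.6 − -33.0 = 93.6°.
Normalise into (−180°, 180°]: 93.6° stays 93.6°.
Positive ⇒ the second point lies to the east; separation 93.6°.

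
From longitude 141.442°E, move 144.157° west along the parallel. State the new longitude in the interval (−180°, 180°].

2.715°W

Start at +141.442°; shift −144.157° → -2.715°.
-2.715° already lies in (−180°, 180°].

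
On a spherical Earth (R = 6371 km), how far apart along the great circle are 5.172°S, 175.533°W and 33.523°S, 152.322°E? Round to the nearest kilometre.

4578 km

Δλ = 152.322 − -175.533 = 327.855°; wrapped into (−180°, 180°]: -32.145°.
Δφ = -33.523 − -5.172 = -28.351°.
a = sin²(Δφ/2) + cos φ₁ · cos φ₂ · sin²(Δλ/2) = 0.123611.
c = 2·atan2(√a, √(1−a)) = 0.71852 rad → d = 6371·c ≈ 4577.72 km.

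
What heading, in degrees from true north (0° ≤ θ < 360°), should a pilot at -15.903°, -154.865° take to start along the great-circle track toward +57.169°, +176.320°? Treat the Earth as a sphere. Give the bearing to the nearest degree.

344°

Δλ = 176.320 − -154.865 = 331.185°; wrapped into (−180°, 180°]: -28.815°.
θ = atan2( sin Δλ · cos φ₂ , cos φ₁ · sin φ₂ − sin φ₁ · cos φ₂ · cos Δλ )
  = atan2(-0.26131, 0.93828) = -15.563° → normalised to [0°, 360°): 344.437°.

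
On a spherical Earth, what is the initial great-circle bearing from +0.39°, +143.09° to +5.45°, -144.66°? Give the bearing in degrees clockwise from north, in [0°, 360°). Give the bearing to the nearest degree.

84°

Δλ = -144.66 − 143.09 = -287.75°; wrapped into (−180°, 180°]: 72.25°.
θ = atan2( sin Δλ · cos φ₂ , cos φ₁ · sin φ₂ − sin φ₁ · cos φ₂ · cos Δλ )
  = atan2(0.94809, 0.09291) = 84.403° → normalised to [0°, 360°): 84.403°.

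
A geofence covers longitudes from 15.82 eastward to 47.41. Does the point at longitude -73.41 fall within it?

Band width going east from +15.82° to +47.41°: ((47.41 − 15.82) mod 360) = 31.59°.
Offset of -73.41° east of the west edge: ((-73.41 − 15.82) mod 360) = 270.77°.
270.77° > 31.59° ⇒ outside.

No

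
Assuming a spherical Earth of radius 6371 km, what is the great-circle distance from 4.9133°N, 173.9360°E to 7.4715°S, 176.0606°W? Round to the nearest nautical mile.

Δλ = -176.0606 − 173.9360 = -349.9966°; wrapped into (−180°, 180°]: 10.0034°.
Δφ = -7.4715 − 4.9133 = -12.3848°.
a = sin²(Δφ/2) + cos φ₁ · cos φ₂ · sin²(Δλ/2) = 0.019144.
c = 2·atan2(√a, √(1−a)) = 0.27762 rad → d = 6371·c ≈ 1768.70 km ≈ 955.02 nmi.

955 nmi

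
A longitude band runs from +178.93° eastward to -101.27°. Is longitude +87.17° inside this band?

Band width going east from +178.93° to -101.27°: ((-101.27 − 178.93) mod 360) = 79.80°.
Offset of +87.17° east of the west edge: ((87.17 − 178.93) mod 360) = 268.24°.
268.24° > 79.80° ⇒ outside.

No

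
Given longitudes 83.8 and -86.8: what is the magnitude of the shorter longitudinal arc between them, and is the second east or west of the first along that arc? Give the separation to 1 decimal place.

170.6° west

Raw difference: -86.8 − 83.8 = -170.6°.
Normalise into (−180°, 180°]: -170.6° stays -170.6°.
Negative ⇒ the second point lies to the west; separation 170.6°.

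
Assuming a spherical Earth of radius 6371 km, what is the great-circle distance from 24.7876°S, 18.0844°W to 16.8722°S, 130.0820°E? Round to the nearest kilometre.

Δλ = 130.0820 − -18.0844 = 148.1664°.
Δφ = -16.8722 − -24.7876 = 7.9154°.
a = sin²(Δφ/2) + cos φ₁ · cos φ₂ · sin²(Δλ/2) = 0.808212.
c = 2·atan2(√a, √(1−a)) = 2.23499 rad → d = 6371·c ≈ 14239.12 km.

14239 km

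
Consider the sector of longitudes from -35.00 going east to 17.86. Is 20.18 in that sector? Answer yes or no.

Band width going east from -35.00° to +17.86°: ((17.86 − -35.00) mod 360) = 52.86°.
Offset of +20.18° east of the west edge: ((20.18 − -35.00) mod 360) = 55.18°.
55.18° > 52.86° ⇒ outside.

No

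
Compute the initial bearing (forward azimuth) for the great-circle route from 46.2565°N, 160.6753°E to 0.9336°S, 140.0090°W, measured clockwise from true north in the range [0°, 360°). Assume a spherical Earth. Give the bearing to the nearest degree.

114°

Δλ = -140.0090 − 160.6753 = -300.6843°; wrapped into (−180°, 180°]: 59.3157°.
θ = atan2( sin Δλ · cos φ₂ , cos φ₁ · sin φ₂ − sin φ₁ · cos φ₂ · cos Δλ )
  = atan2(0.85988, -0.37988) = 113.835° → normalised to [0°, 360°): 113.835°.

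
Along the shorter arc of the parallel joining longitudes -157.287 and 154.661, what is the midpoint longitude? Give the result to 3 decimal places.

Signed shortest Δλ from -157.287° to +154.661° is -48.052°.
Midpoint longitude = -157.287° + (-48.052°)/2 = -157.287° − 24.026° = -181.313°.
Normalise into (−180°, 180°]: +178.687°.
(The naïve average (-157.287 + +154.661)/2 = -1.313° is on the wrong side of the globe.)

+178.687°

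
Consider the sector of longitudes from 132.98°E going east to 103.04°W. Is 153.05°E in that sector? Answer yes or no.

Band width going east from +132.98° to -103.04°: ((-103.04 − 132.98) mod 360) = 123.98°.
Offset of +153.05° east of the west edge: ((153.05 − 132.98) mod 360) = 20.07°.
20.07° ≤ 123.98° ⇒ inside.

Yes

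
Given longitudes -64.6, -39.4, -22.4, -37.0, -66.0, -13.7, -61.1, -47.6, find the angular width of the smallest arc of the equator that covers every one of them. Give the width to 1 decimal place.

Sort the longitudes: -66.0°, -64.6°, -61.1°, -47.6°, -39.4°, -37.0°, -22.4°, -13.7°.
Eastward gaps between consecutive values (wrapping around): 1.4°, 3.5°, 13.5°, 8.2°, 2.4°, 14.6°, 8.7°, 307.7°.
Largest gap = 307.7° ⇒ minimal covering band is its complement: 360° − 307.7° = 52.3°.
Band runs from -66.0° eastward to -13.7°.

52.3°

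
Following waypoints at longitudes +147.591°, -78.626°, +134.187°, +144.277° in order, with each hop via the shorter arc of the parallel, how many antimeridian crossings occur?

Leg 1: +147.591° → -78.626°, shortest Δλ = 133.783° (east) — crosses 180°.
Leg 2: -78.626° → +134.187°, shortest Δλ = -147.187° (west) — crosses 180°.
Leg 3: +134.187° → +144.277°, shortest Δλ = 10.09° (east) — does not cross 180°.
Total crossings: 2.

2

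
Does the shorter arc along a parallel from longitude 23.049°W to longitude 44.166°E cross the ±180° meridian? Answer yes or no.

Signed shortest Δλ = ((44.166 − -23.049 + 180) mod 360) − 180 = 67.215°.
Going east by 67.215° from -23.049° reaches +44.166° without touching 180°.

No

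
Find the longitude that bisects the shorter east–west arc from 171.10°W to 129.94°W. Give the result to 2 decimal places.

Signed shortest Δλ from -171.10° to -129.94° is +41.16°.
Midpoint longitude = -171.10° + (+41.16°)/2 = -171.10° + 20.58° = -150.52°.

150.52°W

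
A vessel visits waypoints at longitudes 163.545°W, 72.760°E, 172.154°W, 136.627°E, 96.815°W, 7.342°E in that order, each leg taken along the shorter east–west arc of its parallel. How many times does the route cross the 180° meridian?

4

Leg 1: -163.545° → +72.760°, shortest Δλ = -123.695° (west) — crosses 180°.
Leg 2: +72.760° → -172.154°, shortest Δλ = 115.086° (east) — crosses 180°.
Leg 3: -172.154° → +136.627°, shortest Δλ = -51.219° (west) — crosses 180°.
Leg 4: +136.627° → -96.815°, shortest Δλ = 126.558° (east) — crosses 180°.
Leg 5: -96.815° → +7.342°, shortest Δλ = 104.157° (east) — does not cross 180°.
Total crossings: 4.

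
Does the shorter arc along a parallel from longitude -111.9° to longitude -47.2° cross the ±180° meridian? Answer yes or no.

No

Signed shortest Δλ = ((-47.2 − -111.9 + 180) mod 360) − 180 = 64.7°.
Going east by 64.7° from -111.9° reaches -47.2° without touching 180°.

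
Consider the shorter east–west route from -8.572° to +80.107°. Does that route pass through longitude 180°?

Signed shortest Δλ = ((80.107 − -8.572 + 180) mod 360) − 180 = 88.679°.
Going east by 88.679° from -8.572° reaches +80.107° without touching 180°.

No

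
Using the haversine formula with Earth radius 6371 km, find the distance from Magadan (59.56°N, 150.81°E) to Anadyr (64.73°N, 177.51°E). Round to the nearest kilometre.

Δλ = 177.51 − 150.81 = 26.70°.
Δφ = 64.73 − 59.56 = 5.17°.
a = sin²(Δφ/2) + cos φ₁ · cos φ₂ · sin²(Δλ/2) = 0.013565.
c = 2·atan2(√a, √(1−a)) = 0.23346 rad → d = 6371·c ≈ 1487.41 km.

1487 km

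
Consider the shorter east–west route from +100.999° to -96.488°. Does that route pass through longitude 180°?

Yes

Naïve |-96.488 − 100.999| = 197.487° > 180°, so the shorter arc goes the other way round — across 180°.
Signed shortest Δλ = ((-96.488 − 100.999 + 180) mod 360) − 180 = 162.513°.
Going east by 162.513° from +100.999° passes through 180° before reaching -96.488°.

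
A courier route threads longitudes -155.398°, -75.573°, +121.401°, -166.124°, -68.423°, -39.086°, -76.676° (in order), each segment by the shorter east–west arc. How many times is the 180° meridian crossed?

Leg 1: -155.398° → -75.573°, shortest Δλ = 79.825° (east) — does not cross 180°.
Leg 2: -75.573° → +121.401°, shortest Δλ = -163.026° (west) — crosses 180°.
Leg 3: +121.401° → -166.124°, shortest Δλ = 72.475° (east) — crosses 180°.
Leg 4: -166.124° → -68.423°, shortest Δλ = 97.701° (east) — does not cross 180°.
Leg 5: -68.423° → -39.086°, shortest Δλ = 29.337° (east) — does not cross 180°.
Leg 6: -39.086° → -76.676°, shortest Δλ = -37.59° (west) — does not cross 180°.
Total crossings: 2.

2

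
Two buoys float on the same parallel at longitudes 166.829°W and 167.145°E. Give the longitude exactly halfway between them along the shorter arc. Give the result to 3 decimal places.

179.842°W

Signed shortest Δλ from -166.829° to +167.145° is -26.026°.
Midpoint longitude = -166.829° + (-26.026°)/2 = -166.829° − 13.013° = -179.842°.
(The naïve average (-166.829 + +167.145)/2 = 0.158° is on the wrong side of the globe.)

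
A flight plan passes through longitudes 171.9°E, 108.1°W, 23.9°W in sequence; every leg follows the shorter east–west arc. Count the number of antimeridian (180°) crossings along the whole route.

1

Leg 1: +171.9° → -108.1°, shortest Δλ = 80.0° (east) — crosses 180°.
Leg 2: -108.1° → -23.9°, shortest Δλ = 84.2° (east) — does not cross 180°.
Total crossings: 1.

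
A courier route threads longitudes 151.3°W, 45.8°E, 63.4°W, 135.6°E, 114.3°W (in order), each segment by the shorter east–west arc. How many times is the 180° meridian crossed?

Leg 1: -151.3° → +45.8°, shortest Δλ = -162.9° (west) — crosses 180°.
Leg 2: +45.8° → -63.4°, shortest Δλ = -109.2° (west) — does not cross 180°.
Leg 3: -63.4° → +135.6°, shortest Δλ = -161.0° (west) — crosses 180°.
Leg 4: +135.6° → -114.3°, shortest Δλ = 110.1° (east) — crosses 180°.
Total crossings: 3.

3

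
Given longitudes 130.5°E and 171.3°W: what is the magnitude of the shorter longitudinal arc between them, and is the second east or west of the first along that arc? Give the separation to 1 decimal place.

Raw difference: -171.3 − 130.5 = -301.8°.
Normalise into (−180°, 180°]: -301.8° + 360° = 58.2°.
Positive ⇒ the second point lies to the east; separation 58.2°.

58.2° east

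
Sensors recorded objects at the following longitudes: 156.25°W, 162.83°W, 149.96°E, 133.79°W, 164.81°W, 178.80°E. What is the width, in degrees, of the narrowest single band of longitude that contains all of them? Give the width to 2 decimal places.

76.25°

Sort the longitudes: -164.81°, -162.83°, -156.25°, -133.79°, +149.96°, +178.80°.
Eastward gaps between consecutive values (wrapping around): 1.98°, 6.58°, 22.46°, 283.75°, 28.84°, 16.39°.
Largest gap = 283.75° ⇒ minimal covering band is its complement: 360° − 283.75° = 76.25°.
Band runs from +149.96° eastward to -133.79°, crossing the antimeridian.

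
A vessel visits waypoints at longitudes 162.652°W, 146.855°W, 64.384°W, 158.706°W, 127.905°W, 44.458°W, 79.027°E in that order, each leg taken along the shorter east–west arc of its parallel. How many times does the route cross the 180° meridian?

Leg 1: -162.652° → -146.855°, shortest Δλ = 15.797° (east) — does not cross 180°.
Leg 2: -146.855° → -64.384°, shortest Δλ = 82.471° (east) — does not cross 180°.
Leg 3: -64.384° → -158.706°, shortest Δλ = -94.322° (west) — does not cross 180°.
Leg 4: -158.706° → -127.905°, shortest Δλ = 30.801° (east) — does not cross 180°.
Leg 5: -127.905° → -44.458°, shortest Δλ = 83.447° (east) — does not cross 180°.
Leg 6: -44.458° → +79.027°, shortest Δλ = 123.485° (east) — does not cross 180°.
Total crossings: 0.

0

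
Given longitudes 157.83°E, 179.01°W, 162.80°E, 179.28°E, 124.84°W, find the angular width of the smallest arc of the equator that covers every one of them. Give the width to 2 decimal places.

Sort the longitudes: -179.01°, -124.84°, +157.83°, +162.80°, +179.28°.
Eastward gaps between consecutive values (wrapping around): 54.17°, 282.67°, 4.97°, 16.48°, 1.71°.
Largest gap = 282.67° ⇒ minimal covering band is its complement: 360° − 282.67° = 77.33°.
Band runs from +157.83° eastward to -124.84°, crossing the antimeridian.

77.33°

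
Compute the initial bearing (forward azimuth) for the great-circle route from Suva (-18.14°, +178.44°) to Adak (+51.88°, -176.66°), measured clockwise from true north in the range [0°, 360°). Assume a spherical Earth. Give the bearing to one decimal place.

Δλ = -176.66 − 178.44 = -355.10°; wrapped into (−180°, 180°]: 4.90°.
θ = atan2( sin Δλ · cos φ₂ , cos φ₁ · sin φ₂ − sin φ₁ · cos φ₂ · cos Δλ )
  = atan2(0.05273, 0.93911) = 3.214° → normalised to [0°, 360°): 3.214°.

3.2°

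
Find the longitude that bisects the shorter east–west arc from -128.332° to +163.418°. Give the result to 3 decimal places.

-162.457°

Signed shortest Δλ from -128.332° to +163.418° is -68.250°.
Midpoint longitude = -128.332° + (-68.250°)/2 = -128.332° − 34.125° = -162.457°.
(The naïve average (-128.332 + +163.418)/2 = 17.543° is on the wrong side of the globe.)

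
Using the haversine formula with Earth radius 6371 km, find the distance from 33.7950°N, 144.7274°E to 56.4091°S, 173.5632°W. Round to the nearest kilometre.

Δλ = -173.5632 − 144.7274 = -318.2906°; wrapped into (−180°, 180°]: 41.7094°.
Δφ = -56.4091 − 33.7950 = -90.2041°.
a = sin²(Δφ/2) + cos φ₁ · cos φ₂ · sin²(Δλ/2) = 0.560051.
c = 2·atan2(√a, √(1−a)) = 1.69119 rad → d = 6371·c ≈ 10774.57 km.

10775 km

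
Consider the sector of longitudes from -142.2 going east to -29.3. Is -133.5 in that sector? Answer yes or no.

Band width going east from -142.2° to -29.3°: ((-29.3 − -142.2) mod 360) = 112.9°.
Offset of -133.5° east of the west edge: ((-133.5 − -142.2) mod 360) = 8.7°.
8.7° ≤ 112.9° ⇒ inside.

Yes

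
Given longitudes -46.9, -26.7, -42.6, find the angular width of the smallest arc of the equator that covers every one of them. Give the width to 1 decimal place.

Sort the longitudes: -46.9°, -42.6°, -26.7°.
Eastward gaps between consecutive values (wrapping around): 4.3°, 15.9°, 339.8°.
Largest gap = 339.8° ⇒ minimal covering band is its complement: 360° − 339.8° = 20.2°.
Band runs from -46.9° eastward to -26.7°.

20.2°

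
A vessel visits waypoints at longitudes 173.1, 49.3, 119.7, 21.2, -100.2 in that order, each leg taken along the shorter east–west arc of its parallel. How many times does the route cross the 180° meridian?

0

Leg 1: +173.1° → +49.3°, shortest Δλ = -123.8° (west) — does not cross 180°.
Leg 2: +49.3° → +119.7°, shortest Δλ = 70.4° (east) — does not cross 180°.
Leg 3: +119.7° → +21.2°, shortest Δλ = -98.5° (west) — does not cross 180°.
Leg 4: +21.2° → -100.2°, shortest Δλ = -121.4° (west) — does not cross 180°.
Total crossings: 0.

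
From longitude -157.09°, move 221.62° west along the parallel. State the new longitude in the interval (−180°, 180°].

-18.71°

Start at -157.09°; shift −221.62° → -378.71°.
-378.71° lies outside (−180°, 180°]; add 360° → -18.71°.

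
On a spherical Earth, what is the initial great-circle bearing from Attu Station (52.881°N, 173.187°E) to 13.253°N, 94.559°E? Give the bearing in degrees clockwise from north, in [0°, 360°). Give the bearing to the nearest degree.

269°

Δλ = 94.559 − 173.187 = -78.628°.
θ = atan2( sin Δλ · cos φ₂ , cos φ₁ · sin φ₂ − sin φ₁ · cos φ₂ · cos Δλ )
  = atan2(-0.95426, -0.01469) = -90.882° → normalised to [0°, 360°): 269.118°.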